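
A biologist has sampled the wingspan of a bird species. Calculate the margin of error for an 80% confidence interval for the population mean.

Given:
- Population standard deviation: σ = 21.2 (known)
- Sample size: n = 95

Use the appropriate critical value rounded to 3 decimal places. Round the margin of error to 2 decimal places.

The population standard deviation σ is known, so use the z-interval margin of error formula.

For 80% confidence, z* = 1.282 (from standard normal table)

Margin of error formula for z-interval: E = z* × σ/√n

E = 1.282 × 21.2/√95
  = 1.282 × 2.175074
  = 2.7884

Rounded to 2 decimal places:

2.79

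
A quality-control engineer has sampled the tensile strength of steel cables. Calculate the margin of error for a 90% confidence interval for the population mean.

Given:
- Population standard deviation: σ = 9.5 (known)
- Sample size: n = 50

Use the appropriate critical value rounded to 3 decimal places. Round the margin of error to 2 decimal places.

The population standard deviation σ is known, so use the z-interval margin of error formula.

For 90% confidence, z* = 1.645 (from standard normal table)

Margin of error formula for z-interval: E = z* × σ/√n

E = 1.645 × 9.5/√50
  = 1.645 × 1.343503
  = 2.2101

Rounded to 2 decimal places:

2.21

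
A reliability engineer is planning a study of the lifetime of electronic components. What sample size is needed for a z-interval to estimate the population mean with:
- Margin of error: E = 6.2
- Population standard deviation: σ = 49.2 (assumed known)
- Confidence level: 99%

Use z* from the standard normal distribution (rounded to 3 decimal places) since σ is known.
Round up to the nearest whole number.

Using z* since population σ is known (z-interval formula).

For 99% confidence, z* = 2.576 (from standard normal table)

Sample size formula for z-interval: n = (z*σ/E)²

n = (2.576 × 49.2 / 6.2)²
  = (20.441806)²
  = 417.8675

Round up to the nearest whole number: n = 418

418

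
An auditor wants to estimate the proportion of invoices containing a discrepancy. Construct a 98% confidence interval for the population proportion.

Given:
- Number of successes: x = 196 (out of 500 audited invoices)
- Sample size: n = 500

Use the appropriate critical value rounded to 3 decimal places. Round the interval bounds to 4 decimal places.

Sample proportion: p̂ = 196/500 = 0.392000

Check conditions for normal approximation:
  np̂ = 196 ≥ 10 ✓
  n(1-p̂) = 304 ≥ 10 ✓

The sample is large enough, so use a z-interval (normal approximation) for the proportion.

For 98% confidence, z* = 2.326 (from standard normal table)

Standard error: SE = √(p̂(1-p̂)/n) = √(0.392000×0.608000/500) = 0.02183282

Margin of error: E = z* × SE = 2.326 × 0.02183282 = 0.050783

Z-interval: p̂ ± E = 0.392000 ± 0.050783 = (0.341217, 0.442783)

Rounded to 4 decimal places:

(0.3412, 0.4428)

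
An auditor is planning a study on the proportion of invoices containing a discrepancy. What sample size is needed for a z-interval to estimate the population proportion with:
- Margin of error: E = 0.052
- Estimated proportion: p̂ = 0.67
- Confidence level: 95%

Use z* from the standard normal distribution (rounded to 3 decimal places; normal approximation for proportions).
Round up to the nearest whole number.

Using z* for proportion z-interval (normal approximation).

For 95% confidence, z* = 1.96 (from standard normal table)

Sample size formula for proportion z-interval: n = z*²p̂(1-p̂)/E²

n = 1.96² × 0.67 × 0.33 / 0.052²
  = 3.8416 × 0.2211 / 0.002704
  = 314.1190

Round up to the nearest whole number: n = 315

315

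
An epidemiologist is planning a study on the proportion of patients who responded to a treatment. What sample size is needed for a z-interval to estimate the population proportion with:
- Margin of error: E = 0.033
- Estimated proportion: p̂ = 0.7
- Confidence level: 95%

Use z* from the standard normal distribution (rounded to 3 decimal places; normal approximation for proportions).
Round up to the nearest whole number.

Using z* for proportion z-interval (normal approximation).

For 95% confidence, z* = 1.96 (from standard normal table)

Sample size formula for proportion z-interval: n = z*²p̂(1-p̂)/E²

n = 1.96² × 0.7 × 0.3 / 0.033²
  = 3.8416 × 0.21 / 0.001089
  = 740.8044

Round up to the nearest whole number: n = 741

741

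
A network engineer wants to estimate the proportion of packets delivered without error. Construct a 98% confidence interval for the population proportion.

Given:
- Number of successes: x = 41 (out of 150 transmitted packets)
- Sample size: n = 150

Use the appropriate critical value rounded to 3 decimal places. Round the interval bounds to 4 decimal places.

Sample proportion: p̂ = 41/150 = 0.273333

Check conditions for normal approximation:
  np̂ = 41 ≥ 10 ✓
  n(1-p̂) = 109 ≥ 10 ✓

The sample is large enough, so use a z-interval (normal approximation) for the proportion.

For 98% confidence, z* = 2.326 (from standard normal table)

Standard error: SE = √(p̂(1-p̂)/n) = √(0.273333×0.726667/150) = 0.03638885

Margin of error: E = z* × SE = 2.326 × 0.03638885 = 0.084640

Z-interval: p̂ ± E = 0.273333 ± 0.084640 = (0.188693, 0.357974)

Rounded to 4 decimal places:

(0.1887, 0.3580)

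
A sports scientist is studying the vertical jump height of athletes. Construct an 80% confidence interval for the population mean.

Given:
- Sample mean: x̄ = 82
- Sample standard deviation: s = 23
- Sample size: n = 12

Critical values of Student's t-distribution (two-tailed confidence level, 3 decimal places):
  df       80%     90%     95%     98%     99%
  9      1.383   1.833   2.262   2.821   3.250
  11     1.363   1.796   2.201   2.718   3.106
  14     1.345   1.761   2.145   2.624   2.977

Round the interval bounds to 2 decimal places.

The population standard deviation σ is unknown (only the sample standard deviation s is given), so use a t-interval with df = n - 1 = 12 - 1 = 11.

For 80% confidence with df = 11, t* = 1.363 (from t-table)

Standard error: SE = s/√n = 23/√12 = 6.639528

Margin of error: E = t* × SE = 1.363 × 6.639528 = 9.0497

T-interval: x̄ ± E = 82 ± 9.0497 = (72.9503, 91.0497)

Rounded to 2 decimal places:

(72.95, 91.05)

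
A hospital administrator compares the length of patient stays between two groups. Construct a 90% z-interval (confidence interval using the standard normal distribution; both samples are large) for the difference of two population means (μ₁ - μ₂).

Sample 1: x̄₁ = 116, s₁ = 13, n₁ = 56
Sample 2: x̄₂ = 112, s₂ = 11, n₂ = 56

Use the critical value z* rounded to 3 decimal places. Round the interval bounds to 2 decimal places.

Both samples are large (n₁ = 56 ≥ 30, n₂ = 56 ≥ 30), so a z-interval for the difference of means applies.

Point estimate: x̄₁ - x̄₂ = 116 - 112 = 4

Standard error: SE = √(s₁²/n₁ + s₂²/n₂)
= √(13²/56 + 11²/56)
= √(3.017857 + 2.160714)
= 2.275647

For 90% confidence, z* = 1.645 (from standard normal table)
Margin of error: E = z* × SE = 1.645 × 2.275647 = 3.7434

Z-interval: (x̄₁ - x̄₂) ± E = 4 ± 3.7434 = (0.2566, 7.7434)

Rounded to 2 decimal places:

(0.26, 7.74)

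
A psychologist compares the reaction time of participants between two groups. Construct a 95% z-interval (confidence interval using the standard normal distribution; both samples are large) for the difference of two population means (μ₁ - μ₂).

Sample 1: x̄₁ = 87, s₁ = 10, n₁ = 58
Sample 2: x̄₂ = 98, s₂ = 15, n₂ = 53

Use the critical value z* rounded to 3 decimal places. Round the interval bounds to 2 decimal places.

Both samples are large (n₁ = 58 ≥ 30, n₂ = 53 ≥ 30), so a z-interval for the difference of means applies.

Point estimate: x̄₁ - x̄₂ = 87 - 98 = -11

Standard error: SE = √(s₁²/n₁ + s₂²/n₂)
= √(10²/58 + 15²/53)
= √(1.724138 + 4.245283)
= 2.443240

For 95% confidence, z* = 1.96 (from standard normal table)
Margin of error: E = z* × SE = 1.96 × 2.443240 = 4.7888

Z-interval: (x̄₁ - x̄₂) ± E = -11 ± 4.7888 = (-15.7888, -6.2112)

Rounded to 2 decimal places:

(-15.79, -6.21)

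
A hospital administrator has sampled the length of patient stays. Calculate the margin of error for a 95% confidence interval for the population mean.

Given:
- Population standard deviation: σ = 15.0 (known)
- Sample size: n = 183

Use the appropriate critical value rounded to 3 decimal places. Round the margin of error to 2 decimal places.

The population standard deviation σ is known, so use the z-interval margin of error formula.

For 95% confidence, z* = 1.96 (from standard normal table)

Margin of error formula for z-interval: E = z* × σ/√n

E = 1.96 × 15.0/√183
  = 1.96 × 1.108832
  = 2.1733

Rounded to 2 decimal places:

2.17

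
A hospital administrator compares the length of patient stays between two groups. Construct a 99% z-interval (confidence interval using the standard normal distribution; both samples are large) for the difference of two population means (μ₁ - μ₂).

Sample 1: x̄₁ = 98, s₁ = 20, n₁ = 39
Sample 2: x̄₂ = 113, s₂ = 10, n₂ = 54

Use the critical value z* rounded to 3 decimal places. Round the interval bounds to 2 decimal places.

Both samples are large (n₁ = 39 ≥ 30, n₂ = 54 ≥ 30), so a z-interval for the difference of means applies.

Point estimate: x̄₁ - x̄₂ = 98 - 113 = -15

Standard error: SE = √(s₁²/n₁ + s₂²/n₂)
= √(20²/39 + 10²/54)
= √(10.256410 + 1.851852)
= 3.479693

For 99% confidence, z* = 2.576 (from standard normal table)
Margin of error: E = z* × SE = 2.576 × 3.479693 = 8.9637

Z-interval: (x̄₁ - x̄₂) ± E = -15 ± 8.9637 = (-23.9637, -6.0363)

Rounded to 2 decimal places:

(-23.96, -6.04)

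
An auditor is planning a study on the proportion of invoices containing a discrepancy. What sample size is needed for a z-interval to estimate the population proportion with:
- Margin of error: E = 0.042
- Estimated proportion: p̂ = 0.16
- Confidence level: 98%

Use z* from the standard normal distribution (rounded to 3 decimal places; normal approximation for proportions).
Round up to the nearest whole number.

Using z* for proportion z-interval (normal approximation).

For 98% confidence, z* = 2.326 (from standard normal table)

Sample size formula for proportion z-interval: n = z*²p̂(1-p̂)/E²

n = 2.326² × 0.16 × 0.84 / 0.042²
  = 5.410276 × 0.1344 / 0.001764
  = 412.2115

Round up to the nearest whole number: n = 413

413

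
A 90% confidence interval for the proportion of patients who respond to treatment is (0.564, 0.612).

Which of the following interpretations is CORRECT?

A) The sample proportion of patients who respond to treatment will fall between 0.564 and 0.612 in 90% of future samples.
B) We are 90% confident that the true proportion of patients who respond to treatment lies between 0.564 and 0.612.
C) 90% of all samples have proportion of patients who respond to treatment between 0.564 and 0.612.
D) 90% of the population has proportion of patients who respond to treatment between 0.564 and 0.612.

A confidence interval represents our confidence in the procedure, not a probability statement about the parameter.

Key concept: If we repeated this sampling process many times and computed a 90% CI each time, about 90% of those intervals would contain the true population parameter.

For this specific interval (0.564, 0.612):
- Midpoint (point estimate): 0.588
- Margin of error: 0.024

The correct interpretation is the one stating confidence that the true parameter lies in the interval — option B.

B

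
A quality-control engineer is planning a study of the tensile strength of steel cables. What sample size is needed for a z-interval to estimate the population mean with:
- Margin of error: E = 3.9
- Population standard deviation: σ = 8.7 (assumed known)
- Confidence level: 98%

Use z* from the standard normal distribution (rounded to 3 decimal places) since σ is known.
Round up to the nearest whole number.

Using z* since population σ is known (z-interval formula).

For 98% confidence, z* = 2.326 (from standard normal table)

Sample size formula for z-interval: n = (z*σ/E)²

n = (2.326 × 8.7 / 3.9)²
  = (5.188769)²
  = 26.9233

Round up to the nearest whole number: n = 27

27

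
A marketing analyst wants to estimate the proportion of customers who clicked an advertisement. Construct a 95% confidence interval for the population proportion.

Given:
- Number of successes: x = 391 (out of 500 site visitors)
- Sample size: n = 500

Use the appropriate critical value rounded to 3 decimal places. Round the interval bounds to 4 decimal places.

Sample proportion: p̂ = 391/500 = 0.782000

Check conditions for normal approximation:
  np̂ = 391 ≥ 10 ✓
  n(1-p̂) = 109 ≥ 10 ✓

The sample is large enough, so use a z-interval (normal approximation) for the proportion.

For 95% confidence, z* = 1.96 (from standard normal table)

Standard error: SE = √(p̂(1-p̂)/n) = √(0.782000×0.218000/500) = 0.01846489

Margin of error: E = z* × SE = 1.96 × 0.01846489 = 0.036191

Z-interval: p̂ ± E = 0.782000 ± 0.036191 = (0.745809, 0.818191)

Rounded to 4 decimal places:

(0.7458, 0.8182)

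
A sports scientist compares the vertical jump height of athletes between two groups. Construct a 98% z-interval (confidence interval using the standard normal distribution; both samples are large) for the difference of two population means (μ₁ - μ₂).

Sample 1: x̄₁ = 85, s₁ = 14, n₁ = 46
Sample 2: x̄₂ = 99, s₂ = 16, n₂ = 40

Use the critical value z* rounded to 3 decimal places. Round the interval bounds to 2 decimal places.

Both samples are large (n₁ = 46 ≥ 30, n₂ = 40 ≥ 30), so a z-interval for the difference of means applies.

Point estimate: x̄₁ - x̄₂ = 85 - 99 = -14

Standard error: SE = √(s₁²/n₁ + s₂²/n₂)
= √(14²/46 + 16²/40)
= √(4.260870 + 6.400000)
= 3.265099

For 98% confidence, z* = 2.326 (from standard normal table)
Margin of error: E = z* × SE = 2.326 × 3.265099 = 7.5946

Z-interval: (x̄₁ - x̄₂) ± E = -14 ± 7.5946 = (-21.5946, -6.4054)

Rounded to 2 decimal places:

(-21.59, -6.41)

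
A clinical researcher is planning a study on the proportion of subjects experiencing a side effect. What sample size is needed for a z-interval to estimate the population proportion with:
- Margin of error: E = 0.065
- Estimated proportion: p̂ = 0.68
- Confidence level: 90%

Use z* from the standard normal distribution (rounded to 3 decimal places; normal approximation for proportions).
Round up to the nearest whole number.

Using z* for proportion z-interval (normal approximation).

For 90% confidence, z* = 1.645 (from standard normal table)

Sample size formula for proportion z-interval: n = z*²p̂(1-p̂)/E²

n = 1.645² × 0.68 × 0.32 / 0.065²
  = 2.706025 × 0.2176 / 0.004225
  = 139.3683

Round up to the nearest whole number: n = 140

140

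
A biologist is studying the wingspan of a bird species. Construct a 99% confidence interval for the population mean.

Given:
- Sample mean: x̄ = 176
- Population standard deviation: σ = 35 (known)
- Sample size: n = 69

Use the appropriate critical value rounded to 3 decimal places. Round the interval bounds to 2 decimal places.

The population standard deviation σ is known, so use a z-interval (standard normal critical value).

For 99% confidence, z* = 2.576 (from standard normal table)

Standard error: SE = σ/√n = 35/√69 = 4.213505

Margin of error: E = z* × SE = 2.576 × 4.213505 = 10.8540

Z-interval: x̄ ± E = 176 ± 10.8540 = (165.1460, 186.8540)

Rounded to 2 decimal places:

(165.15, 186.85)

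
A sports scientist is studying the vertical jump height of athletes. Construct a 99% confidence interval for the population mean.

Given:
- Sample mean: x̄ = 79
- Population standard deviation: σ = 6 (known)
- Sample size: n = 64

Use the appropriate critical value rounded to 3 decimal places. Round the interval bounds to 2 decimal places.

The population standard deviation σ is known, so use a z-interval (standard normal critical value).

For 99% confidence, z* = 2.576 (from standard normal table)

Standard error: SE = σ/√n = 6/√64 = 0.750000

Margin of error: E = z* × SE = 2.576 × 0.750000 = 1.9320

Z-interval: x̄ ± E = 79 ± 1.9320 = (77.0680, 80.9320)

Rounded to 2 decimal places:

(77.07, 80.93)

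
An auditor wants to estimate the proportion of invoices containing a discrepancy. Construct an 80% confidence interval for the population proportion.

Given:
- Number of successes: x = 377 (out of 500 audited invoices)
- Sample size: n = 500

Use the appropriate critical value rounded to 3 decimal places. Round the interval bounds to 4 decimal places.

Sample proportion: p̂ = 377/500 = 0.754000

Check conditions for normal approximation:
  np̂ = 377 ≥ 10 ✓
  n(1-p̂) = 123 ≥ 10 ✓

The sample is large enough, so use a z-interval (normal approximation) for the proportion.

For 80% confidence, z* = 1.282 (from standard normal table)

Standard error: SE = √(p̂(1-p̂)/n) = √(0.754000×0.246000/500) = 0.01926053

Margin of error: E = z* × SE = 1.282 × 0.01926053 = 0.024692

Z-interval: p̂ ± E = 0.754000 ± 0.024692 = (0.729308, 0.778692)

Rounded to 4 decimal places:

(0.7293, 0.7787)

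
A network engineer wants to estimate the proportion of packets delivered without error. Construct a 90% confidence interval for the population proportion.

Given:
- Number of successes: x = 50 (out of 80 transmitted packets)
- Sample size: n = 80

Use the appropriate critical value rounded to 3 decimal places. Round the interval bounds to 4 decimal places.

Sample proportion: p̂ = 50/80 = 0.625000

Check conditions for normal approximation:
  np̂ = 50 ≥ 10 ✓
  n(1-p̂) = 30 ≥ 10 ✓

The sample is large enough, so use a z-interval (normal approximation) for the proportion.

For 90% confidence, z* = 1.645 (from standard normal table)

Standard error: SE = √(p̂(1-p̂)/n) = √(0.625000×0.375000/80) = 0.05412659

Margin of error: E = z* × SE = 1.645 × 0.05412659 = 0.089038

Z-interval: p̂ ± E = 0.625000 ± 0.089038 = (0.535962, 0.714038)

Rounded to 4 decimal places:

(0.5360, 0.7140)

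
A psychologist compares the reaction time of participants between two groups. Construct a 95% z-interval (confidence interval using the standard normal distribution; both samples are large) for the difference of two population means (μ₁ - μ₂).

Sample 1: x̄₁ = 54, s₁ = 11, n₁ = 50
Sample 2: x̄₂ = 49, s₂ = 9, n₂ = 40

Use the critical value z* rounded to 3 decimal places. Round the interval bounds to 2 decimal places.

Both samples are large (n₁ = 50 ≥ 30, n₂ = 40 ≥ 30), so a z-interval for the difference of means applies.

Point estimate: x̄₁ - x̄₂ = 54 - 49 = 5

Standard error: SE = √(s₁²/n₁ + s₂²/n₂)
= √(11²/50 + 9²/40)
= √(2.420000 + 2.025000)
= 2.108317

For 95% confidence, z* = 1.96 (from standard normal table)
Margin of error: E = z* × SE = 1.96 × 2.108317 = 4.1323

Z-interval: (x̄₁ - x̄₂) ± E = 5 ± 4.1323 = (0.8677, 9.1323)

Rounded to 2 decimal places:

(0.87, 9.13)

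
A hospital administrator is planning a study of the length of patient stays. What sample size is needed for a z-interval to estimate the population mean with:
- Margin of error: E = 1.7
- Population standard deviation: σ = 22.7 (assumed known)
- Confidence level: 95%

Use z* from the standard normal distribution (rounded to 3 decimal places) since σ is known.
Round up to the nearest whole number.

Using z* since population σ is known (z-interval formula).

For 95% confidence, z* = 1.96 (from standard normal table)

Sample size formula for z-interval: n = (z*σ/E)²

n = (1.96 × 22.7 / 1.7)²
  = (26.171765)²
  = 684.9613

Round up to the nearest whole number: n = 685

685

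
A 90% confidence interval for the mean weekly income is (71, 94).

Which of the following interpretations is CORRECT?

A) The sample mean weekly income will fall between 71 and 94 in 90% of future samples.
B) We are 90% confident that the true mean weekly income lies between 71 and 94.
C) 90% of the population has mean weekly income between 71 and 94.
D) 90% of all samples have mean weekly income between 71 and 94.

A confidence interval represents our confidence in the procedure, not a probability statement about the parameter.

Key concept: If we repeated this sampling process many times and computed a 90% CI each time, about 90% of those intervals would contain the true population parameter.

For this specific interval (71, 94):
- Midpoint (point estimate): 82.5
- Margin of error: 11.5

The correct interpretation is the one stating confidence that the true parameter lies in the interval — option B.

B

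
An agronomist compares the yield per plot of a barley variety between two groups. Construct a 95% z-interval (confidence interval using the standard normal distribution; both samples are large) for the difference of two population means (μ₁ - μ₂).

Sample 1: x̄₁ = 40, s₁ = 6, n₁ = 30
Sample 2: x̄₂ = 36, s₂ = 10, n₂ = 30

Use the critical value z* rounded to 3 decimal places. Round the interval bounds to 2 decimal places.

Both samples are large (n₁ = 30 ≥ 30, n₂ = 30 ≥ 30), so a z-interval for the difference of means applies.

Point estimate: x̄₁ - x̄₂ = 40 - 36 = 4

Standard error: SE = √(s₁²/n₁ + s₂²/n₂)
= √(6²/30 + 10²/30)
= √(1.200000 + 3.333333)
= 2.129163

For 95% confidence, z* = 1.96 (from standard normal table)
Margin of error: E = z* × SE = 1.96 × 2.129163 = 4.1732

Z-interval: (x̄₁ - x̄₂) ± E = 4 ± 4.1732 = (-0.1732, 8.1732)

Rounded to 2 decimal places:

(-0.17, 8.17)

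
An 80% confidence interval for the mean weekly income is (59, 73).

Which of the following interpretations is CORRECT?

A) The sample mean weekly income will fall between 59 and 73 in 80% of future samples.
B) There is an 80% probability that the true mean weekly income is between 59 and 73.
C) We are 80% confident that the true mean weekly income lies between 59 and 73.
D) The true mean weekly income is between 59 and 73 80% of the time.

A confidence interval represents our confidence in the procedure, not a probability statement about the parameter.

Key concept: If we repeated this sampling process many times and computed an 80% CI each time, about 80% of those intervals would contain the true population parameter.

For this specific interval (59, 73):
- Midpoint (point estimate): 66
- Margin of error: 7

The correct interpretation is the one stating confidence that the true parameter lies in the interval — option C.

C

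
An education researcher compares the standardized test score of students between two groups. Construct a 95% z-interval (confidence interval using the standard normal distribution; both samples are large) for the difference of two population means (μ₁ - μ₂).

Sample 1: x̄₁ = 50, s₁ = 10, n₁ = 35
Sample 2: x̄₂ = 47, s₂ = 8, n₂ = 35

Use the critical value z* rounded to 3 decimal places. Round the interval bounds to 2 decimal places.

Both samples are large (n₁ = 35 ≥ 30, n₂ = 35 ≥ 30), so a z-interval for the difference of means applies.

Point estimate: x̄₁ - x̄₂ = 50 - 47 = 3

Standard error: SE = √(s₁²/n₁ + s₂²/n₂)
= √(10²/35 + 8²/35)
= √(2.857143 + 1.828571)
= 2.164651

For 95% confidence, z* = 1.96 (from standard normal table)
Margin of error: E = z* × SE = 1.96 × 2.164651 = 4.2427

Z-interval: (x̄₁ - x̄₂) ± E = 3 ± 4.2427 = (-1.2427, 7.2427)

Rounded to 2 decimal places:

(-1.24, 7.24)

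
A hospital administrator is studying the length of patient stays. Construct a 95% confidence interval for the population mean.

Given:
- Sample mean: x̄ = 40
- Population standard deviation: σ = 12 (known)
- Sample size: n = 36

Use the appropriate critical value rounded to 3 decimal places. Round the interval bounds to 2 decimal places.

The population standard deviation σ is known, so use a z-interval (standard normal critical value).

For 95% confidence, z* = 1.96 (from standard normal table)

Standard error: SE = σ/√n = 12/√36 = 2.000000

Margin of error: E = z* × SE = 1.96 × 2.000000 = 3.9200

Z-interval: x̄ ± E = 40 ± 3.9200 = (36.0800, 43.9200)

Rounded to 2 decimal places:

(36.08, 43.92)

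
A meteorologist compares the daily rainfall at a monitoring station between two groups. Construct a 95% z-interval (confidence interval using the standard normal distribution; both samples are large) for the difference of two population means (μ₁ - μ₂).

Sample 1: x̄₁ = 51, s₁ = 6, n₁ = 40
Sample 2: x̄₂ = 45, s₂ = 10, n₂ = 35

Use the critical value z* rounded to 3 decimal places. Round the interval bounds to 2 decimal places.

Both samples are large (n₁ = 40 ≥ 30, n₂ = 35 ≥ 30), so a z-interval for the difference of means applies.

Point estimate: x̄₁ - x̄₂ = 51 - 45 = 6

Standard error: SE = √(s₁²/n₁ + s₂²/n₂)
= √(6²/40 + 10²/35)
= √(0.900000 + 2.857143)
= 1.938335

For 95% confidence, z* = 1.96 (from standard normal table)
Margin of error: E = z* × SE = 1.96 × 1.938335 = 3.7991

Z-interval: (x̄₁ - x̄₂) ± E = 6 ± 3.7991 = (2.2009, 9.7991)

Rounded to 2 decimal places:

(2.20, 9.80)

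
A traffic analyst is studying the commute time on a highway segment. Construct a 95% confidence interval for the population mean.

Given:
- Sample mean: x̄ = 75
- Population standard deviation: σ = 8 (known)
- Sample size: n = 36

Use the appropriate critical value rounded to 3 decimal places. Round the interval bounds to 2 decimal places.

The population standard deviation σ is known, so use a z-interval (standard normal critical value).

For 95% confidence, z* = 1.96 (from standard normal table)

Standard error: SE = σ/√n = 8/√36 = 1.333333

Margin of error: E = z* × SE = 1.96 × 1.333333 = 2.6133

Z-interval: x̄ ± E = 75 ± 2.6133 = (72.3867, 77.6133)

Rounded to 2 decimal places:

(72.39, 77.61)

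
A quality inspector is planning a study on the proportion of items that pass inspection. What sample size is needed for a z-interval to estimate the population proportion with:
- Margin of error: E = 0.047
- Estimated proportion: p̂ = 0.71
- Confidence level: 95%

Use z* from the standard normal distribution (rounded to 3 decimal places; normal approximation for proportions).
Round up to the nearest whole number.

Using z* for proportion z-interval (normal approximation).

For 95% confidence, z* = 1.96 (from standard normal table)

Sample size formula for proportion z-interval: n = z*²p̂(1-p̂)/E²

n = 1.96² × 0.71 × 0.29 / 0.047²
  = 3.8416 × 0.2059 / 0.002209
  = 358.0740

Round up to the nearest whole number: n = 359

359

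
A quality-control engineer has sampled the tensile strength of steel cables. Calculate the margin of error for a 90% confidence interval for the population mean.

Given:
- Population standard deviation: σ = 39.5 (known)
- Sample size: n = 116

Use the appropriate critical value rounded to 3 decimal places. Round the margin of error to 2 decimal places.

The population standard deviation σ is known, so use the z-interval margin of error formula.

For 90% confidence, z* = 1.645 (from standard normal table)

Margin of error formula for z-interval: E = z* × σ/√n

E = 1.645 × 39.5/√116
  = 1.645 × 3.667483
  = 6.0330

Rounded to 2 decimal places:

6.03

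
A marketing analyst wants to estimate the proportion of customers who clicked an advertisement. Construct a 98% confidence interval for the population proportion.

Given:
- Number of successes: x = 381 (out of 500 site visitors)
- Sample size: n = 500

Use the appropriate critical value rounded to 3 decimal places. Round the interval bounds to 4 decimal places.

Sample proportion: p̂ = 381/500 = 0.762000

Check conditions for normal approximation:
  np̂ = 381 ≥ 10 ✓
  n(1-p̂) = 119 ≥ 10 ✓

The sample is large enough, so use a z-interval (normal approximation) for the proportion.

For 98% confidence, z* = 2.326 (from standard normal table)

Standard error: SE = √(p̂(1-p̂)/n) = √(0.762000×0.238000/500) = 0.01904500

Margin of error: E = z* × SE = 2.326 × 0.01904500 = 0.044299

Z-interval: p̂ ± E = 0.762000 ± 0.044299 = (0.717701, 0.806299)

Rounded to 4 decimal places:

(0.7177, 0.8063)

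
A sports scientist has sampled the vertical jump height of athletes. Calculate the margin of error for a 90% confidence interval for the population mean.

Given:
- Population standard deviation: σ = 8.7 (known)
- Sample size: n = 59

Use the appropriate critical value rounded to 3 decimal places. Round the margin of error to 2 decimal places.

The population standard deviation σ is known, so use the z-interval margin of error formula.

For 90% confidence, z* = 1.645 (from standard normal table)

Margin of error formula for z-interval: E = z* × σ/√n

E = 1.645 × 8.7/√59
  = 1.645 × 1.132644
  = 1.8632

Rounded to 2 decimal places:

1.86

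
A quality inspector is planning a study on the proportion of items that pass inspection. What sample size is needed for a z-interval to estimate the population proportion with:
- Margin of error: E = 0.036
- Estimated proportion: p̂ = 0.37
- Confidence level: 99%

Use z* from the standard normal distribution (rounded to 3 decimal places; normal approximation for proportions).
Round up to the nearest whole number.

Using z* for proportion z-interval (normal approximation).

For 99% confidence, z* = 2.576 (from standard normal table)

Sample size formula for proportion z-interval: n = z*²p̂(1-p̂)/E²

n = 2.576² × 0.37 × 0.63 / 0.036²
  = 6.635776 × 0.2331 / 0.001296
  = 1193.5180

Round up to the nearest whole number: n = 1194

1194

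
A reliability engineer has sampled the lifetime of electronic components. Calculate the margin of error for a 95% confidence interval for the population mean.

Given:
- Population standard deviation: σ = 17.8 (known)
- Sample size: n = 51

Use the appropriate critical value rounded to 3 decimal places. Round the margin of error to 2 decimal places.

The population standard deviation σ is known, so use the z-interval margin of error formula.

For 95% confidence, z* = 1.96 (from standard normal table)

Margin of error formula for z-interval: E = z* × σ/√n

E = 1.96 × 17.8/√51
  = 1.96 × 2.492499
  = 4.8853

Rounded to 2 decimal places:

4.89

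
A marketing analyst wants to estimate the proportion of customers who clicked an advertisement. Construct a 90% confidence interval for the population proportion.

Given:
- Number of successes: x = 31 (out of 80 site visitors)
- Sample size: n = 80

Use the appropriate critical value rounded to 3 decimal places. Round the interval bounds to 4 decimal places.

Sample proportion: p̂ = 31/80 = 0.387500

Check conditions for normal approximation:
  np̂ = 31 ≥ 10 ✓
  n(1-p̂) = 49 ≥ 10 ✓

The sample is large enough, so use a z-interval (normal approximation) for the proportion.

For 90% confidence, z* = 1.645 (from standard normal table)

Standard error: SE = √(p̂(1-p̂)/n) = √(0.387500×0.612500/80) = 0.05446831

Margin of error: E = z* × SE = 1.645 × 0.05446831 = 0.089600

Z-interval: p̂ ± E = 0.387500 ± 0.089600 = (0.297900, 0.477100)

Rounded to 4 decimal places:

(0.2979, 0.4771)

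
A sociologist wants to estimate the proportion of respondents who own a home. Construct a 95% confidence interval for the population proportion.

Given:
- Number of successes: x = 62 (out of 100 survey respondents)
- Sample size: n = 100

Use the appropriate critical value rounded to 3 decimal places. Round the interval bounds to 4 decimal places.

Sample proportion: p̂ = 62/100 = 0.620000

Check conditions for normal approximation:
  np̂ = 62 ≥ 10 ✓
  n(1-p̂) = 38 ≥ 10 ✓

The sample is large enough, so use a z-interval (normal approximation) for the proportion.

For 95% confidence, z* = 1.96 (from standard normal table)

Standard error: SE = √(p̂(1-p̂)/n) = √(0.620000×0.380000/100) = 0.04853864

Margin of error: E = z* × SE = 1.96 × 0.04853864 = 0.095136

Z-interval: p̂ ± E = 0.620000 ± 0.095136 = (0.524864, 0.715136)

Rounded to 4 decimal places:

(0.5249, 0.7151)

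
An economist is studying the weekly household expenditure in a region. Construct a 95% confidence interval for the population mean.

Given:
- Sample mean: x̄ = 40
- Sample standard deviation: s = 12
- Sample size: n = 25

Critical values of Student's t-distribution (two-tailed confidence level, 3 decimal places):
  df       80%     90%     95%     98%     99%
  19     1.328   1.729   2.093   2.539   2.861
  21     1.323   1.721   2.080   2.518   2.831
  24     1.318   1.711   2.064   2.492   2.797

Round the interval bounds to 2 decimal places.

The population standard deviation σ is unknown (only the sample standard deviation s is given), so use a t-interval with df = n - 1 = 25 - 1 = 24.

For 95% confidence with df = 24, t* = 2.064 (from t-table)

Standard error: SE = s/√n = 12/√25 = 2.400000

Margin of error: E = t* × SE = 2.064 × 2.400000 = 4.9536

T-interval: x̄ ± E = 40 ± 4.9536 = (35.0464, 44.9536)

Rounded to 2 decimal places:

(35.05, 44.95)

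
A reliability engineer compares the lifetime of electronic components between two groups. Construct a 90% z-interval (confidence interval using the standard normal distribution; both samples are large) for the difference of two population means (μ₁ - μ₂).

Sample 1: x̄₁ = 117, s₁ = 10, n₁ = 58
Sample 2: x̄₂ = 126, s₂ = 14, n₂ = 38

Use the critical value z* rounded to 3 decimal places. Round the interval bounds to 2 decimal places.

Both samples are large (n₁ = 58 ≥ 30, n₂ = 38 ≥ 30), so a z-interval for the difference of means applies.

Point estimate: x̄₁ - x̄₂ = 117 - 126 = -9

Standard error: SE = √(s₁²/n₁ + s₂²/n₂)
= √(10²/58 + 14²/38)
= √(1.724138 + 5.157895)
= 2.623363

For 90% confidence, z* = 1.645 (from standard normal table)
Margin of error: E = z* × SE = 1.645 × 2.623363 = 4.3154

Z-interval: (x̄₁ - x̄₂) ± E = -9 ± 4.3154 = (-13.3154, -4.6846)

Rounded to 2 decimal places:

(-13.32, -4.68)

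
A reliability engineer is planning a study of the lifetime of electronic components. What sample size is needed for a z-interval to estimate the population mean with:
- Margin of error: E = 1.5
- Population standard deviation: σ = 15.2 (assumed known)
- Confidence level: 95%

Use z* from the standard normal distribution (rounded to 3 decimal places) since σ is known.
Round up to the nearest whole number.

Using z* since population σ is known (z-interval formula).

For 95% confidence, z* = 1.96 (from standard normal table)

Sample size formula for z-interval: n = (z*σ/E)²

n = (1.96 × 15.2 / 1.5)²
  = (19.861333)²
  = 394.4726

Round up to the nearest whole number: n = 395

395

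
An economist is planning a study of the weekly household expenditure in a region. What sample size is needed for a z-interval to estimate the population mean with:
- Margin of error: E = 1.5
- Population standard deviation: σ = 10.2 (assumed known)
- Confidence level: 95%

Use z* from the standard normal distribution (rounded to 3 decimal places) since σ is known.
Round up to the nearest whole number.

Using z* since population σ is known (z-interval formula).

For 95% confidence, z* = 1.96 (from standard normal table)

Sample size formula for z-interval: n = (z*σ/E)²

n = (1.96 × 10.2 / 1.5)²
  = (13.328000)²
  = 177.6356

Round up to the nearest whole number: n = 178

178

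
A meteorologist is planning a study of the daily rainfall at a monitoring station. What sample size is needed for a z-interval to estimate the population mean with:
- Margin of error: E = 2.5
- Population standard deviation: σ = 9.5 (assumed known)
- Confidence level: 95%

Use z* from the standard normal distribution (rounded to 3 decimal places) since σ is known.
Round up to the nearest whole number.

Using z* since population σ is known (z-interval formula).

For 95% confidence, z* = 1.96 (from standard normal table)

Sample size formula for z-interval: n = (z*σ/E)²

n = (1.96 × 9.5 / 2.5)²
  = (7.448000)²
  = 55.4727

Round up to the nearest whole number: n = 56

56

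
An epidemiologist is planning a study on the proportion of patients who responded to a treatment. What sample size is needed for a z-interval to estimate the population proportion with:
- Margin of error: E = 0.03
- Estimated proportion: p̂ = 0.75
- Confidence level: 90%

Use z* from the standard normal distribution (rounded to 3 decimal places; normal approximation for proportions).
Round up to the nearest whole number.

Using z* for proportion z-interval (normal approximation).

For 90% confidence, z* = 1.645 (from standard normal table)

Sample size formula for proportion z-interval: n = z*²p̂(1-p̂)/E²

n = 1.645² × 0.75 × 0.25 / 0.03²
  = 2.706025 × 0.1875 / 0.0009
  = 563.7552

Round up to the nearest whole number: n = 564

564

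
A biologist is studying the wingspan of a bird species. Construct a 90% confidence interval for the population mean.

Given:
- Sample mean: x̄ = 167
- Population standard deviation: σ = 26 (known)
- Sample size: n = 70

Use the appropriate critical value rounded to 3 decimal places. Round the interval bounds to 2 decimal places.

The population standard deviation σ is known, so use a z-interval (standard normal critical value).

For 90% confidence, z* = 1.645 (from standard normal table)

Standard error: SE = σ/√n = 26/√70 = 3.107594

Margin of error: E = z* × SE = 1.645 × 3.107594 = 5.1120

Z-interval: x̄ ± E = 167 ± 5.1120 = (161.8880, 172.1120)

Rounded to 2 decimal places:

(161.89, 172.11)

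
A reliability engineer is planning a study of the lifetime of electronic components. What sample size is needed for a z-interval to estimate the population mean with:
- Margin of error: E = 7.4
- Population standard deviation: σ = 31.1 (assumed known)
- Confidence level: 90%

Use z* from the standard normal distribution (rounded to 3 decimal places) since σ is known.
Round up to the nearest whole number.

Using z* since population σ is known (z-interval formula).

For 90% confidence, z* = 1.645 (from standard normal table)

Sample size formula for z-interval: n = (z*σ/E)²

n = (1.645 × 31.1 / 7.4)²
  = (6.913446)²
  = 47.7957

Round up to the nearest whole number: n = 48

48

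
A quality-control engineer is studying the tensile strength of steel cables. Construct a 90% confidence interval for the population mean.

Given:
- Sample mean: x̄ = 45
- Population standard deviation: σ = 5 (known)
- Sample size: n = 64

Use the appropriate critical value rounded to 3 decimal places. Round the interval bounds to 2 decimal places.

The population standard deviation σ is known, so use a z-interval (standard normal critical value).

For 90% confidence, z* = 1.645 (from standard normal table)

Standard error: SE = σ/√n = 5/√64 = 0.625000

Margin of error: E = z* × SE = 1.645 × 0.625000 = 1.0281

Z-interval: x̄ ± E = 45 ± 1.0281 = (43.9719, 46.0281)

Rounded to 2 decimal places:

(43.97, 46.03)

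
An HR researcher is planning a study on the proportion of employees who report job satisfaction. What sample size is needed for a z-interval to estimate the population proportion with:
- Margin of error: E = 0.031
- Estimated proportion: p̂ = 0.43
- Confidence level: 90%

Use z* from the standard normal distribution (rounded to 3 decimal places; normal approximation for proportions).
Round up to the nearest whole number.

Using z* for proportion z-interval (normal approximation).

For 90% confidence, z* = 1.645 (from standard normal table)

Sample size formula for proportion z-interval: n = z*²p̂(1-p̂)/E²

n = 1.645² × 0.43 × 0.57 / 0.031²
  = 2.706025 × 0.2451 / 0.000961
  = 690.1631

Round up to the nearest whole number: n = 691

691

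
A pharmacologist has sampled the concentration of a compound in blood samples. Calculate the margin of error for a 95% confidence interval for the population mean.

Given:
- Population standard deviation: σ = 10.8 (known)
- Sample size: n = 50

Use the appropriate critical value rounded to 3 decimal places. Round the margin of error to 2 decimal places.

The population standard deviation σ is known, so use the z-interval margin of error formula.

For 95% confidence, z* = 1.96 (from standard normal table)

Margin of error formula for z-interval: E = z* × σ/√n

E = 1.96 × 10.8/√50
  = 1.96 × 1.527351
  = 2.9936

Rounded to 2 decimal places:

2.99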